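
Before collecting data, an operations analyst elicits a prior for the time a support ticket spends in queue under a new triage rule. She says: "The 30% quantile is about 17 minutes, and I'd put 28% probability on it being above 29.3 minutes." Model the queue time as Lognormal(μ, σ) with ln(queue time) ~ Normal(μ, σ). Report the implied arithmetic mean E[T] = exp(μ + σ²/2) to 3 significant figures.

E[T] ≈ 24.8 minutes

If T ~ Lognormal(μ,σ) then ln T ~ Normal(μ,σ), so the p-quantile of ln T is μ + z_p·σ.
ln(17) = 2.833 and ln(29.3) = 3.378; z_{0.3} = -0.5244, z_{0.72} = 0.5828.
σ = (3.378 − 2.833)/(0.5828 − (-0.5244)) = 0.492.
μ = 2.833 − (-0.5244)·0.492 = 3.091.
E[T] = exp(μ + σ²/2) = exp(3.091 + 0.1209) = 24.8 minutes.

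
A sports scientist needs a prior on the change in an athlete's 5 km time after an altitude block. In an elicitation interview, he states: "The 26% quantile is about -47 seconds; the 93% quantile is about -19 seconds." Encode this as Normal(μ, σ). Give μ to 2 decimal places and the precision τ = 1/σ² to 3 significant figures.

μ = -38.50, τ = 0.00573

The p-quantile of Normal(μ,σ) is μ + z_p·σ, with z_{0.26} = -0.6433 and z_{0.93} = 1.476.
Eliminate σ: μ = (z₂·x₁ − z₁·x₂)/(z₂ − z₁) = (1.476·-47 − (-0.6433)·-19)/2.119 = -38.50.
Then σ = (x₂ − x₁)/(z₂ − z₁) = (-19 − -47)/2.119 = 13.21.
Precision τ = 1/σ² = 1/13.21² = 0.00573.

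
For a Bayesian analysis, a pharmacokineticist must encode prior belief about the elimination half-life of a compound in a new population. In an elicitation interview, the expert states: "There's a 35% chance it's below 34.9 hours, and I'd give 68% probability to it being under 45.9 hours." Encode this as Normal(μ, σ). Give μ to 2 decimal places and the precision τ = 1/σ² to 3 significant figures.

The p-quantile of Normal(μ,σ) is μ + z_p·σ, with z_{0.35} = -0.3853 and z_{0.68} = 0.4677.
Eliminate σ: μ = (z₂·x₁ − z₁·x₂)/(z₂ − z₁) = (0.4677·34.9 − (-0.3853)·45.9)/0.853 = 39.87.
Then σ = (x₂ − x₁)/(z₂ − z₁) = (45.9 − 34.9)/0.853 = 12.90.
Precision τ = 1/σ² = 1/12.9² = 0.00601.

μ = 39.87, τ = 0.00601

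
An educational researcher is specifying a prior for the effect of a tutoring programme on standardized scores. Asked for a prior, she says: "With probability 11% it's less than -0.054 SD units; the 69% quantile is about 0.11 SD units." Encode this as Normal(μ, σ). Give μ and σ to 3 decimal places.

The p-quantile of Normal(μ,σ) is μ + z_p·σ, with z_{0.11} = -1.227 and z_{0.69} = 0.4959.
Eliminate σ: μ = (z₂·x₁ − z₁·x₂)/(z₂ − z₁) = (0.4959·-0.054 − (-1.227)·0.11)/1.722 = 0.063.
Then σ = (x₂ − x₁)/(z₂ − z₁) = (0.11 − -0.054)/1.722 = 0.095.

μ = 0.063, σ = 0.095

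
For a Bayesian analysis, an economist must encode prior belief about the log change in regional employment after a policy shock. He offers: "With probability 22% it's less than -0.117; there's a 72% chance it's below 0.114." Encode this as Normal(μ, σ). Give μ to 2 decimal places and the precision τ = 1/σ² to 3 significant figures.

μ = 0.01, τ = 34.4

The p-quantile of Normal(μ,σ) is μ + z_p·σ, with z_{0.22} = -0.7722 and z_{0.72} = 0.5828.
Eliminate σ: μ = (z₂·x₁ − z₁·x₂)/(z₂ − z₁) = (0.5828·-0.117 − (-0.7722)·0.114)/1.355 = 0.01.
Then σ = (x₂ − x₁)/(z₂ − z₁) = (0.114 − -0.117)/1.355 = 0.17.
Precision τ = 1/σ² = 1/0.1705² = 34.4.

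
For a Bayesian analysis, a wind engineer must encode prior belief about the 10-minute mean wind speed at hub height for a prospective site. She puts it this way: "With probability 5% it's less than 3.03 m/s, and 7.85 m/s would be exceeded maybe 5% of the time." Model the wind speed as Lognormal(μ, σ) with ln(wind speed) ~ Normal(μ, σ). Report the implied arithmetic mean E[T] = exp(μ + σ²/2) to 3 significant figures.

If T ~ Lognormal(μ,σ) then ln T ~ Normal(μ,σ), so the p-quantile of ln T is μ + z_p·σ.
ln(3.03) = 1.109 and ln(7.85) = 2.061; z_{0.05} = -1.645, z_{0.95} = 1.645.
σ = (2.061 − 1.109)/(1.645 − (-1.645)) = 0.289.
μ = 1.109 − (-1.645)·0.289 = 1.585.
E[T] = exp(μ + σ²/2) = exp(1.585 + 0.0419) = 5.09 m/s.

E[T] ≈ 5.09 m/s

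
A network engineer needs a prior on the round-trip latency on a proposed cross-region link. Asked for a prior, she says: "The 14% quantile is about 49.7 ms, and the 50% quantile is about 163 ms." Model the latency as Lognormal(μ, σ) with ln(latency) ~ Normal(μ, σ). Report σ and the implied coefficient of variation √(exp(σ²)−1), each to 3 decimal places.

σ ≈ 1.099, CV ≈ 1.533

If T ~ Lognormal(μ,σ) then ln T ~ Normal(μ,σ), so the p-quantile of ln T is μ + z_p·σ.
ln(49.7) = 3.906 and ln(163) = 5.094; z_{0.14} = -1.08, z_{0.5} = 0.
σ = (5.094 − 3.906)/(0 − (-1.08)) = 1.099.
μ = 3.906 − (-1.08)·1.099 = 5.094.
CV = √(exp(σ²)−1) = √(exp(1.2088)−1) = 1.533.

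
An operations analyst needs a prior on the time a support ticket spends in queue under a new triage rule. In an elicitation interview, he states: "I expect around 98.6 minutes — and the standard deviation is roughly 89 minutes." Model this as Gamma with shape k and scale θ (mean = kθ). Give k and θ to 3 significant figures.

For Gamma(k, scale θ): mean = kθ, variance = kθ², so CV = 1/√k.
CV = SD/mean = 89/98.6 = 0.9026, hence k = 1/CV² = 1.23.
Then θ = mean/k = 98.6/1.23 = 80.3.

k ≈ 1.23, θ ≈ 80.3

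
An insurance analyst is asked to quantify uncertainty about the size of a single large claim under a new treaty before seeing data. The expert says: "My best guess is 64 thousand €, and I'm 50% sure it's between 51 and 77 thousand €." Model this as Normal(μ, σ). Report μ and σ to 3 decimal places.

μ = 64.000, σ = 19.274

A symmetric 50% interval runs μ ± z·σ with z = 0.6745.
Half-width = 13, so σ = 13/0.6745 = 19.274.
μ is the stated best guess, 64.000.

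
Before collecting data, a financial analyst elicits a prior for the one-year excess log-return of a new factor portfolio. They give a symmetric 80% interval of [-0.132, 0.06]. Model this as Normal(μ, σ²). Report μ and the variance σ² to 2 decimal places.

A symmetric 80% interval runs μ ± z·σ with z = 1.282.
Half-width = 0.096, so σ = 0.096/1.282 = 0.075 and σ² = 0.01.
μ is the interval midpoint, -0.04.

μ = -0.04, σ² = 0.01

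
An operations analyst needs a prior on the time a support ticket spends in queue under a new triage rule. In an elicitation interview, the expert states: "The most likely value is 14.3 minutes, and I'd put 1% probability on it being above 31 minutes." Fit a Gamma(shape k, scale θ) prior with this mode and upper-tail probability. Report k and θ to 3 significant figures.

Gamma(k,θ) with k>1 has mode (k−1)θ, so θ = 14.3/(k−1).
Need P(X < 31) = 0.99 with θ tied to k this way. Start at k = 2, θ = 14.3: P(X<31) ≈ 0.638.
Too low — raise k to concentrate. Iterating converges to k ≈ 9.08.
Then θ = 14.3/(9.08−1) ≈ 1.77.

k ≈ 9.08, θ ≈ 1.77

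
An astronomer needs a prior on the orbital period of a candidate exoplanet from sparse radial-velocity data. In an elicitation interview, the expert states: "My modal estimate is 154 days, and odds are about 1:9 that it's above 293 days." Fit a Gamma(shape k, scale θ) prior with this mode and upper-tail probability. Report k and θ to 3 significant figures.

Gamma(k,θ) with k>1 has mode (k−1)θ, so θ = 154/(k−1).
Need P(X < 293) = 0.9 with θ tied to k this way. Start at k = 2, θ = 154: P(X<293) ≈ 0.567.
Too low — raise k to concentrate. Iterating converges to k ≈ 5.62.
Then θ = 154/(5.62−1) ≈ 33.3.

k ≈ 5.62, θ ≈ 33.3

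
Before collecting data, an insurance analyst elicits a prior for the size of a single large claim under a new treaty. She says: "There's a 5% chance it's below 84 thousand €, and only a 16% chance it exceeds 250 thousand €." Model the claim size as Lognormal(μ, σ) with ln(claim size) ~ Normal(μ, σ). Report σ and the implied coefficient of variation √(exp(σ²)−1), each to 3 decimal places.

σ ≈ 0.413, CV ≈ 0.432

If T ~ Lognormal(μ,σ) then ln T ~ Normal(μ,σ), so the p-quantile of ln T is μ + z_p·σ.
ln(84) = 4.431 and ln(250) = 5.521; z_{0.05} = -1.645, z_{0.84} = 0.9945.
σ = (5.521 − 4.431)/(0.9945 − (-1.645)) = 0.413.
μ = 4.431 − (-1.645)·0.413 = 5.111.
CV = √(exp(σ²)−1) = √(exp(0.1708)−1) = 0.432.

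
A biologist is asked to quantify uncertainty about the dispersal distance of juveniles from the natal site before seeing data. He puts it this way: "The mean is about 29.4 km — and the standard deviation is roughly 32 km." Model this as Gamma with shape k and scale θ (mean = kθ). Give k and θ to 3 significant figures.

k ≈ 0.844, θ ≈ 34.8

For Gamma(k, scale θ): mean = kθ, variance = kθ², so CV = 1/√k.
CV = SD/mean = 32/29.4 = 1.088, hence k = 1/CV² = 0.844.
Then θ = mean/k = 29.4/0.844 = 34.8.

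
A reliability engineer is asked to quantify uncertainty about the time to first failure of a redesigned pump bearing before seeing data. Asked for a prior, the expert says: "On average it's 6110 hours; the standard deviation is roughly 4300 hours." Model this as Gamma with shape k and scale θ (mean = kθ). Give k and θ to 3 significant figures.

k ≈ 2.02, θ ≈ 3030

For Gamma(k, scale θ): mean = kθ, variance = kθ², so CV = 1/√k.
CV = SD/mean = 4300/6110 = 0.7038, hence k = 1/CV² = 2.02.
Then θ = mean/k = 6110/2.02 = 3030.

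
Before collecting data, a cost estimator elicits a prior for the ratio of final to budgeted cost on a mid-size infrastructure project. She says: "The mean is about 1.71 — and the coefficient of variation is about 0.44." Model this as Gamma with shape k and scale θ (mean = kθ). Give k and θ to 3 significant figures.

For Gamma(k, scale θ): mean = kθ, variance = kθ², so CV = 1/√k.
CV = 0.44, hence k = 1/CV² = 5.17.
Then θ = mean/k = 1.71/5.17 = 0.331.

k ≈ 5.17, θ ≈ 0.331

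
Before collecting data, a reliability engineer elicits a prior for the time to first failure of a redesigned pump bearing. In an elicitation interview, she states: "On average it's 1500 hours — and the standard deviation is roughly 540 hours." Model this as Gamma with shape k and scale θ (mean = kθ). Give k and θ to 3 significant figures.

For Gamma(k, scale θ): mean = kθ, variance = kθ², so CV = 1/√k.
CV = SD/mean = 540/1500 = 0.36, hence k = 1/CV² = 7.72.
Then θ = mean/k = 1500/7.72 = 194.

k ≈ 7.72, θ ≈ 194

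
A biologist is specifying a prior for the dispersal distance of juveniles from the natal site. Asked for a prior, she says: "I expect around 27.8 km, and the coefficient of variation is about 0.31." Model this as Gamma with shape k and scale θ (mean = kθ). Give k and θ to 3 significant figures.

k ≈ 10.4, θ ≈ 2.67

For Gamma(k, scale θ): mean = kθ, variance = kθ², so CV = 1/√k.
CV = 0.31, hence k = 1/CV² = 10.4.
Then θ = mean/k = 27.8/10.4 = 2.67.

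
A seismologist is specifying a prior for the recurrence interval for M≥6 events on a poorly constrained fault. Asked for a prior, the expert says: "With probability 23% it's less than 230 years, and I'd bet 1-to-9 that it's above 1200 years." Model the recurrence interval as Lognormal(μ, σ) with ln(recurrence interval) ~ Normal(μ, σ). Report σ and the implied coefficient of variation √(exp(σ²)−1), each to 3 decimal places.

If T ~ Lognormal(μ,σ) then ln T ~ Normal(μ,σ), so the p-quantile of ln T is μ + z_p·σ.
ln(230) = 5.438 and ln(1200) = 7.09; z_{0.23} = -0.7388, z_{0.9} = 1.282.
σ = (7.09 − 5.438)/(1.282 − (-0.7388)) = 0.818.
μ = 5.438 − (-0.7388)·0.818 = 6.042.
CV = √(exp(σ²)−1) = √(exp(0.6686)−1) = 0.975.

σ ≈ 0.818, CV ≈ 0.975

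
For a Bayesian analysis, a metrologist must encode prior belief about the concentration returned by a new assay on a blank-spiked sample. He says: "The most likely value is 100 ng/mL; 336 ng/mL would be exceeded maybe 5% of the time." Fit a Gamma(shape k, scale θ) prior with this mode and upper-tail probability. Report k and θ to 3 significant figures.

k ≈ 2.77, θ ≈ 56.5

Gamma(k,θ) with k>1 has mode (k−1)θ, so θ = 100/(k−1).
Need P(X < 336) = 0.95 with θ tied to k this way. Start at k = 2, θ = 100: P(X<336) ≈ 0.849.
Too low — raise k to concentrate. Iterating converges to k ≈ 2.77.
Then θ = 100/(2.77−1) ≈ 56.5.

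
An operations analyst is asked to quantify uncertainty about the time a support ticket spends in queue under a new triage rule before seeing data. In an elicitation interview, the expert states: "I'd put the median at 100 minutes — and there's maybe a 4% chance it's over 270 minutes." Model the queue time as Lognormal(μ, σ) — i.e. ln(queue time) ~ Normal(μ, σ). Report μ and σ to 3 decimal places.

If T ~ Lognormal(μ,σ) then ln T ~ Normal(μ,σ), so the p-quantile of ln T is μ + z_p·σ.
ln(100) = 4.605 and ln(270) = 5.598; z_{0.5} = 0, z_{0.96} = 1.751.
σ = (5.598 − 4.605)/(1.751 − (0)) = 0.567.
μ = 4.605 − (0)·0.567 = 4.605.

μ ≈ 4.605, σ ≈ 0.567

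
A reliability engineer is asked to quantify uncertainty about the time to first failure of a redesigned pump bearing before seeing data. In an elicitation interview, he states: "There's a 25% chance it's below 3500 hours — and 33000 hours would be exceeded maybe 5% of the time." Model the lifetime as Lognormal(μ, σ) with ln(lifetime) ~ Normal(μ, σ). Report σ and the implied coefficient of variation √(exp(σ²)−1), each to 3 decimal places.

σ ≈ 0.967, CV ≈ 1.245

If T ~ Lognormal(μ,σ) then ln T ~ Normal(μ,σ), so the p-quantile of ln T is μ + z_p·σ.
ln(3500) = 8.161 and ln(33000) = 10.4; z_{0.25} = -0.6745, z_{0.95} = 1.645.
σ = (10.4 − 8.161)/(1.645 − (-0.6745)) = 0.967.
μ = 8.161 − (-0.6745)·0.967 = 8.813.
CV = √(exp(σ²)−1) = √(exp(0.9359)−1) = 1.245.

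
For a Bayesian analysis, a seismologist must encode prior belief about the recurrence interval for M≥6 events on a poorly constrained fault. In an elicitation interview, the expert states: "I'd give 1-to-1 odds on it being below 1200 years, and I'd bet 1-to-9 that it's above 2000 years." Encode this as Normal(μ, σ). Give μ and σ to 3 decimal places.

μ = 1200.000, σ = 624.243

For Normal(μ,σ), the p-quantile is μ + z_p·σ. Here z_{0.5} = 0, z_{0.9} = 1.282.
So 1200 = μ + 0σ and 2000 = μ + 1.282σ.
Subtracting: σ = (2000 − 1200)/(1.282 − (0)) = 624.243.
Then μ = 1200 − (0)·624.243 = 1200.000.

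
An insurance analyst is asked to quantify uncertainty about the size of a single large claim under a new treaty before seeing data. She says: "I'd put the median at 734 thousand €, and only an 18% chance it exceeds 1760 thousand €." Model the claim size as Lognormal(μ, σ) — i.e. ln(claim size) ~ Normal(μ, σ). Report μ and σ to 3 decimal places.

μ ≈ 6.599, σ ≈ 0.955

If T ~ Lognormal(μ,σ) then ln T ~ Normal(μ,σ), so the p-quantile of ln T is μ + z_p·σ.
ln(734) = 6.599 and ln(1760) = 7.473; z_{0.5} = 0, z_{0.82} = 0.9154.
σ = (7.473 − 6.599)/(0.9154 − (0)) = 0.955.
μ = 6.599 − (0)·0.955 = 6.599.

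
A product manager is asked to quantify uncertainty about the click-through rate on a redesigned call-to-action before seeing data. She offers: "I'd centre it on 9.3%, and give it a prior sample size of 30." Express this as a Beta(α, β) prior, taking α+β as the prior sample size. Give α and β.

Under the effective-sample-size interpretation, Beta(α, β) has prior mean α/(α+β) and prior sample size α+β.
So α+β = 30 and α/(α+β) = 0.093, giving α = 0.093·30 = 2.79 and β = 30 − 2.79 = 27.21.

α = 2.79, β = 27.21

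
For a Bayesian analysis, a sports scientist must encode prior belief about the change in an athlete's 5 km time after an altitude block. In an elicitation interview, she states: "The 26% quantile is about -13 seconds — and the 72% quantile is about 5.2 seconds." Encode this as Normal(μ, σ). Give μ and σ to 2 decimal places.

The p-quantile of Normal(μ,σ) is μ + z_p·σ, with z_{0.26} = -0.6433 and z_{0.72} = 0.5828.
Eliminate σ: μ = (z₂·x₁ − z₁·x₂)/(z₂ − z₁) = (0.5828·-13 − (-0.6433)·5.2)/1.226 = -3.45.
Then σ = (x₂ − x₁)/(z₂ − z₁) = (5.2 − -13)/1.226 = 14.84.

μ = -3.45, σ = 14.84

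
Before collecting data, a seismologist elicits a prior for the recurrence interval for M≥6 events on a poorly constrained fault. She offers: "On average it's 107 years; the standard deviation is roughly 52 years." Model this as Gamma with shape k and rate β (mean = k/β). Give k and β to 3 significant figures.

k ≈ 4.23, β ≈ 0.0396

For Gamma(k, rate β): mean = k/β, variance = k/β², so CV = 1/√k.
CV = SD/mean = 52/107 = 0.486, hence k = 1/CV² = 4.23.
Then β = k/mean = 4.23/107 = 0.0396.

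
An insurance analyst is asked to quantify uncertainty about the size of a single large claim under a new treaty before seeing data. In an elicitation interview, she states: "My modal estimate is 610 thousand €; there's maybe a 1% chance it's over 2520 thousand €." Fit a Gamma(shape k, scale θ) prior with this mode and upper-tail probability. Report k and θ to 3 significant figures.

Gamma(k,θ) with k>1 has mode (k−1)θ, so θ = 610/(k−1).
Need P(X < 2520) = 0.99 with θ tied to k this way. Start at k = 2, θ = 610: P(X<2520) ≈ 0.918.
Too low — raise k to concentrate. Iterating converges to k ≈ 3.06.
Then θ = 610/(3.06−1) ≈ 296.

k ≈ 3.06, θ ≈ 296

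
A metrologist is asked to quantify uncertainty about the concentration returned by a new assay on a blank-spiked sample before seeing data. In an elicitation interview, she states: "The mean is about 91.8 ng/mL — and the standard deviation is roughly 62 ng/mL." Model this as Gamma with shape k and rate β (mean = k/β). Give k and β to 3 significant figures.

For Gamma(k, rate β): mean = k/β, variance = k/β², so CV = 1/√k.
CV = SD/mean = 62/91.8 = 0.6754, hence k = 1/CV² = 2.19.
Then β = k/mean = 2.19/91.8 = 0.0239.

k ≈ 2.19, β ≈ 0.0239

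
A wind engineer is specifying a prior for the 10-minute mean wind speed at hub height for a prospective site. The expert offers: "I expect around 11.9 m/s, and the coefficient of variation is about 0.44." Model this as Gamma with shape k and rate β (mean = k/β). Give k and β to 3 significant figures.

k ≈ 5.17, β ≈ 0.434

For Gamma(k, rate β): mean = k/β, variance = k/β², so CV = 1/√k.
CV = 0.44, hence k = 1/CV² = 5.17.
Then β = k/mean = 5.17/11.9 = 0.434.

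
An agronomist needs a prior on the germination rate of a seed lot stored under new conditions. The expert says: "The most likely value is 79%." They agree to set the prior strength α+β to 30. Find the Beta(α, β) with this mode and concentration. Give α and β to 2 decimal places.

For α,β > 1 the Beta mode is (α−1)/(α+β−2). With α+β = 30, the mode is (α−1)/28.
Set (α−1)/28 = 0.79 → α = 1 + 0.79·28 = 23.12.
β = 30 − α = 6.88.

α = 23.12, β = 6.88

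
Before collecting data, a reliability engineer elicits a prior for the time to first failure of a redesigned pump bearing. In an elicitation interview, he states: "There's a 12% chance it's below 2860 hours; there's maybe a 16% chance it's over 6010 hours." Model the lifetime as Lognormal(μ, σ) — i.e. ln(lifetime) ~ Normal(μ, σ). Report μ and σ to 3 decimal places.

If T ~ Lognormal(μ,σ) then ln T ~ Normal(μ,σ), so the p-quantile of ln T is μ + z_p·σ.
ln(2860) = 7.959 and ln(6010) = 8.701; z_{0.12} = -1.175, z_{0.84} = 0.9945.
σ = (8.701 − 7.959)/(0.9945 − (-1.175)) = 0.342.
μ = 7.959 − (-1.175)·0.342 = 8.361.

μ ≈ 8.361, σ ≈ 0.342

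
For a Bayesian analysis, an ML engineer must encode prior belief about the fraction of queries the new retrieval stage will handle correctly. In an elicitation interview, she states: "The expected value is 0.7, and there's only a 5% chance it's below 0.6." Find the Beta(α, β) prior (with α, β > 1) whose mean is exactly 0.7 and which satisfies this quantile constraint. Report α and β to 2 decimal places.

With mean 0.7 fixed, write α = 0.7s, β = 0.3s where s = α+β.
Need P(θ < 0.6) = 0.05 under Beta(0.7s, 0.3s). Normal approximation: (q−m)/√(m(1−m)/s) ≈ z_{0.05} = -1.64, so s ≈ 0.7·0.3·(-1.64)²/(0.6−0.7)² = 56.8.
At s = 56.8: P(θ<0.6) ≈ 0.055. Adjusting to match 0.05 gives s ≈ 60.34.
So α = 0.7·60.34 ≈ 42.24, β = 0.3·60.34 ≈ 18.10.

α ≈ 42.24, β ≈ 18.10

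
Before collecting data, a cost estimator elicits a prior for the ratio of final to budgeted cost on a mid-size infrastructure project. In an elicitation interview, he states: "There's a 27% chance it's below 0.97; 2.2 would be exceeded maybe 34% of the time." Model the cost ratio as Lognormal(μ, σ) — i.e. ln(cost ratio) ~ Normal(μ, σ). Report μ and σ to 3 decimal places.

μ ≈ 0.459, σ ≈ 0.799

If T ~ Lognormal(μ,σ) then ln T ~ Normal(μ,σ), so the p-quantile of ln T is μ + z_p·σ.
ln(0.97) = -0.03046 and ln(2.2) = 0.7885; z_{0.27} = -0.6128, z_{0.66} = 0.4125.
σ = (0.7885 − -0.03046)/(0.4125 − (-0.6128)) = 0.799.
μ = -0.03046 − (-0.6128)·0.799 = 0.459.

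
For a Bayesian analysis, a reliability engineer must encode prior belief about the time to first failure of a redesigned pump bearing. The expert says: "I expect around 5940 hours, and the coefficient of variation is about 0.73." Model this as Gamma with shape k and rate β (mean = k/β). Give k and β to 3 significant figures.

For Gamma(k, rate β): mean = k/β, variance = k/β², so CV = 1/√k.
CV = 0.73, hence k = 1/CV² = 1.88.
Then β = k/mean = 1.88/5940 = 0.000316.

k ≈ 1.88, β ≈ 0.000316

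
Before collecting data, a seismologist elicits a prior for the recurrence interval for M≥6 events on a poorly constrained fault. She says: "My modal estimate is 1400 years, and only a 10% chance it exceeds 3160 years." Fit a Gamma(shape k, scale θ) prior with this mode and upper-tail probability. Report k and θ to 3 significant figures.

k ≈ 3.9, θ ≈ 482

Gamma(k,θ) with k>1 has mode (k−1)θ, so θ = 1400/(k−1).
Need P(X < 3160) = 0.9 with θ tied to k this way. Start at k = 2, θ = 1400: P(X<3160) ≈ 0.659.
Too low — raise k to concentrate. Iterating converges to k ≈ 3.9.
Then θ = 1400/(3.9−1) ≈ 482.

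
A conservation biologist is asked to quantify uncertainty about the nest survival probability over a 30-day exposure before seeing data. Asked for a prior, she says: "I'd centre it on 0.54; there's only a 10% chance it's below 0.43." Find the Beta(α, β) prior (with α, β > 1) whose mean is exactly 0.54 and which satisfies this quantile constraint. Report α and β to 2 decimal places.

α ≈ 18.20, β ≈ 15.50

With mean 0.54 fixed, write α = 0.54s, β = 0.46s where s = α+β.
Need P(θ < 0.43) = 0.1 under Beta(0.54s, 0.46s). Normal approximation: (q−m)/√(m(1−m)/s) ≈ z_{0.1} = -1.28, so s ≈ 0.54·0.46·(-1.28)²/(0.43−0.54)² = 33.7.
At s = 33.7: P(θ<0.43) ≈ 0.100. Adjusting to match 0.1 gives s ≈ 33.70.
So α = 0.54·33.70 ≈ 18.20, β = 0.46·33.70 ≈ 15.50.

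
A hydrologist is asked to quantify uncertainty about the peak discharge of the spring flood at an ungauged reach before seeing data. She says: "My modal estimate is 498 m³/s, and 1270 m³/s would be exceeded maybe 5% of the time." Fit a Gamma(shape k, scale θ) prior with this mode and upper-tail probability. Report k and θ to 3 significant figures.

Gamma(k,θ) with k>1 has mode (k−1)θ, so θ = 498/(k−1).
Need P(X < 1270) = 0.95 with θ tied to k this way. Start at k = 2, θ = 498: P(X<1270) ≈ 0.723.
Too low — raise k to concentrate. Iterating converges to k ≈ 4.09.
Then θ = 498/(4.09−1) ≈ 161.

k ≈ 4.09, θ ≈ 161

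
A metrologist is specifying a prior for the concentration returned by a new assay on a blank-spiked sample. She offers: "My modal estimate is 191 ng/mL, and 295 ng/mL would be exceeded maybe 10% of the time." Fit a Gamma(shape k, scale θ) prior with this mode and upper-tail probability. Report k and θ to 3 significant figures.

k ≈ 10.9, θ ≈ 19.3

Gamma(k,θ) with k>1 has mode (k−1)θ, so θ = 191/(k−1).
Need P(X < 295) = 0.9 with θ tied to k this way. Start at k = 2, θ = 191: P(X<295) ≈ 0.457.
Too low — raise k to concentrate. Iterating converges to k ≈ 10.9.
Then θ = 191/(10.9−1) ≈ 19.3.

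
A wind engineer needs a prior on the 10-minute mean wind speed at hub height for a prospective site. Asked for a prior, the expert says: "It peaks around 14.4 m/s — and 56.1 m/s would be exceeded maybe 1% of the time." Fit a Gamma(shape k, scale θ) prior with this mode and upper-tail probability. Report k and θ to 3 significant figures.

k ≈ 3.28, θ ≈ 6.33

Gamma(k,θ) with k>1 has mode (k−1)θ, so θ = 14.4/(k−1).
Need P(X < 56.1) = 0.99 with θ tied to k this way. Start at k = 2, θ = 14.4: P(X<56.1) ≈ 0.900.
Too low — raise k to concentrate. Iterating converges to k ≈ 3.28.
Then θ = 14.4/(3.28−1) ≈ 6.33.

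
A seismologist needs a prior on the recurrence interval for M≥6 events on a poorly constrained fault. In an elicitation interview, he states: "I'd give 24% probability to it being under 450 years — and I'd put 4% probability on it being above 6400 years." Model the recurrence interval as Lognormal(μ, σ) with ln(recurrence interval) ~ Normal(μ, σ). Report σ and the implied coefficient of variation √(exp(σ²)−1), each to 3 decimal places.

σ ≈ 1.081, CV ≈ 1.488

If T ~ Lognormal(μ,σ) then ln T ~ Normal(μ,σ), so the p-quantile of ln T is μ + z_p·σ.
ln(450) = 6.109 and ln(6400) = 8.764; z_{0.24} = -0.7063, z_{0.96} = 1.751.
σ = (8.764 − 6.109)/(1.751 − (-0.7063)) = 1.081.
μ = 6.109 − (-0.7063)·1.081 = 6.872.
CV = √(exp(σ²)−1) = √(exp(1.1675)−1) = 1.488.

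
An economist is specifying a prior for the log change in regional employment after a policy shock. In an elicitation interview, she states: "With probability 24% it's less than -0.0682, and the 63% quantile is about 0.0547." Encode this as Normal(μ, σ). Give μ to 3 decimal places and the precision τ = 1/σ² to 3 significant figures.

μ = 0.015, τ = 71.4

For Normal(μ,σ), the p-quantile is μ + z_p·σ. Here z_{0.24} = -0.7063, z_{0.63} = 0.3319.
So -0.0682 = μ − 0.7063σ and 0.0547 = μ + 0.3319σ.
Subtracting: σ = (0.0547 − -0.0682)/(0.3319 − (-0.7063)) = 0.118.
Then μ = -0.0682 − (-0.7063)·0.118 = 0.015.
Precision τ = 1/σ² = 1/0.1184² = 71.4.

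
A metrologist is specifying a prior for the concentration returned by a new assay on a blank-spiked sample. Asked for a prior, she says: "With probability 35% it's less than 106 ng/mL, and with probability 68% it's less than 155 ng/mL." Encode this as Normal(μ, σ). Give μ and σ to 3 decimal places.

μ = 128.134, σ = 57.443

For Normal(μ,σ), the p-quantile is μ + z_p·σ. Here z_{0.35} = -0.3853, z_{0.68} = 0.4677.
So 106 = μ − 0.3853σ and 155 = μ + 0.4677σ.
Subtracting: σ = (155 − 106)/(0.4677 − (-0.3853)) = 57.443.
Then μ = 106 − (-0.3853)·57.443 = 128.134.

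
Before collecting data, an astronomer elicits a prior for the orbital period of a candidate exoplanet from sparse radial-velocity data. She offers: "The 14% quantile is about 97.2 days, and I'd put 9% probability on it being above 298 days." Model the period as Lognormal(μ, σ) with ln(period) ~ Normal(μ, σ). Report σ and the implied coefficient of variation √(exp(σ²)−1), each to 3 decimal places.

σ ≈ 0.463, CV ≈ 0.489

If T ~ Lognormal(μ,σ) then ln T ~ Normal(μ,σ), so the p-quantile of ln T is μ + z_p·σ.
ln(97.2) = 4.577 and ln(298) = 5.697; z_{0.14} = -1.08, z_{0.91} = 1.341.
σ = (5.697 − 4.577)/(1.341 − (-1.08)) = 0.463.
μ = 4.577 − (-1.08)·0.463 = 5.077.
CV = √(exp(σ²)−1) = √(exp(0.2141)−1) = 0.489.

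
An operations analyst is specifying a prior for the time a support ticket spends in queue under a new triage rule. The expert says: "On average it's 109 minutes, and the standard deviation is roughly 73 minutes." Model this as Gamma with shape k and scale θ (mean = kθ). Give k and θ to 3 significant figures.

For Gamma(k, scale θ): mean = kθ, variance = kθ², so CV = 1/√k.
CV = SD/mean = 73/109 = 0.6697, hence k = 1/CV² = 2.23.
Then θ = mean/k = 109/2.23 = 48.9.

k ≈ 2.23, θ ≈ 48.9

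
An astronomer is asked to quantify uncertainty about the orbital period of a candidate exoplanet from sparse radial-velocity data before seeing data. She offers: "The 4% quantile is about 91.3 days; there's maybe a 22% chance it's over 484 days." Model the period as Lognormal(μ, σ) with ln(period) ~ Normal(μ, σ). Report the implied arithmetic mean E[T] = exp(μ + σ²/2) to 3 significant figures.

E[T] ≈ 361 days

If T ~ Lognormal(μ,σ) then ln T ~ Normal(μ,σ), so the p-quantile of ln T is μ + z_p·σ.
ln(91.3) = 4.514 and ln(484) = 6.182; z_{0.04} = -1.751, z_{0.78} = 0.7722.
σ = (6.182 − 4.514)/(0.7722 − (-1.751)) = 0.661.
μ = 4.514 − (-1.751)·0.661 = 5.672.
E[T] = exp(μ + σ²/2) = exp(5.672 + 0.2185) = 361 days.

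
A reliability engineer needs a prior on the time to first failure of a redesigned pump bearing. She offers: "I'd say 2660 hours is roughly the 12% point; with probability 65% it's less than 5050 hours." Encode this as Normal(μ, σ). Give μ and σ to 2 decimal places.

For Normal(μ,σ), the p-quantile is μ + z_p·σ. Here z_{0.12} = -1.175, z_{0.65} = 0.3853.
So 2660 = μ − 1.175σ and 5050 = μ + 0.3853σ.
Subtracting: σ = (5050 − 2660)/(0.3853 − (-1.175)) = 1531.75.
Then μ = 2660 − (-1.175)·1531.75 = 4459.79.

μ = 4459.79, σ = 1531.75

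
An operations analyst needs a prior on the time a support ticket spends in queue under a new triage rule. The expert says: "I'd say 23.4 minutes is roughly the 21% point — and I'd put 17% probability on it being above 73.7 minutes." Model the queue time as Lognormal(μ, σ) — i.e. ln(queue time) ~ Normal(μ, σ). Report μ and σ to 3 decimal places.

μ ≈ 3.678, σ ≈ 0.652

If T ~ Lognormal(μ,σ) then ln T ~ Normal(μ,σ), so the p-quantile of ln T is μ + z_p·σ.
ln(23.4) = 3.153 and ln(73.7) = 4.3; z_{0.21} = -0.8064, z_{0.83} = 0.9542.
σ = (4.3 − 3.153)/(0.9542 − (-0.8064)) = 0.652.
μ = 3.153 − (-0.8064)·0.652 = 3.678.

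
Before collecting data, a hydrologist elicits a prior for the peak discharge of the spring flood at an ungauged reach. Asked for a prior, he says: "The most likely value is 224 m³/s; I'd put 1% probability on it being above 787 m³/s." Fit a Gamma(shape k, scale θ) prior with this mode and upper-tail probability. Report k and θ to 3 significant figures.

k ≈ 3.74, θ ≈ 81.7

Gamma(k,θ) with k>1 has mode (k−1)θ, so θ = 224/(k−1).
Need P(X < 787) = 0.99 with θ tied to k this way. Start at k = 2, θ = 224: P(X<787) ≈ 0.866.
Too low — raise k to concentrate. Iterating converges to k ≈ 3.74.
Then θ = 224/(3.74−1) ≈ 81.7.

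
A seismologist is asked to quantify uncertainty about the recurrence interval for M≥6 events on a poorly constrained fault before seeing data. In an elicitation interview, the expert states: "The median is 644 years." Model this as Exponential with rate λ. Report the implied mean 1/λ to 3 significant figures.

Exponential median = ln 2 / λ, so λ = ln 2 / 644.0 = 0.00108.
Mean = 1/λ = 929 years.

mean ≈ 929 years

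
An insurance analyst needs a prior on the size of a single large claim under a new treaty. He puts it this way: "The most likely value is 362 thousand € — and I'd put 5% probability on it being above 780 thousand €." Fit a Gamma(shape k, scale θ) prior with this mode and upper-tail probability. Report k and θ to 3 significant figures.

k ≈ 5.68, θ ≈ 77.4

Gamma(k,θ) with k>1 has mode (k−1)θ, so θ = 362/(k−1).
Need P(X < 780) = 0.95 with θ tied to k this way. Start at k = 2, θ = 362: P(X<780) ≈ 0.634.
Too low — raise k to concentrate. Iterating converges to k ≈ 5.68.
Then θ = 362/(5.68−1) ≈ 77.4.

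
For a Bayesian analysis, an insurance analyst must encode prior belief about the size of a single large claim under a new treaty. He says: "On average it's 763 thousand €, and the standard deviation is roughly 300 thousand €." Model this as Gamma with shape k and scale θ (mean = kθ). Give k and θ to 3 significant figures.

k ≈ 6.47, θ ≈ 118

For Gamma(k, scale θ): mean = kθ, variance = kθ², so CV = 1/√k.
CV = SD/mean = 300/763 = 0.3932, hence k = 1/CV² = 6.47.
Then θ = mean/k = 763/6.47 = 118.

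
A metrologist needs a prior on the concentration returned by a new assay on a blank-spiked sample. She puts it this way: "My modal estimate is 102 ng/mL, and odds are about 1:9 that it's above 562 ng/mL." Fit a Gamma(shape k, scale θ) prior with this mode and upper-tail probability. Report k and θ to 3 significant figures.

k ≈ 1.59, θ ≈ 172

Gamma(k,θ) with k>1 has mode (k−1)θ, so θ = 102/(k−1).
Need P(X < 562) = 0.9 with θ tied to k this way. Start at k = 2, θ = 102: P(X<562) ≈ 0.974.
Too high — lower k to spread out. Iterating converges to k ≈ 1.59.
Then θ = 102/(1.59−1) ≈ 172.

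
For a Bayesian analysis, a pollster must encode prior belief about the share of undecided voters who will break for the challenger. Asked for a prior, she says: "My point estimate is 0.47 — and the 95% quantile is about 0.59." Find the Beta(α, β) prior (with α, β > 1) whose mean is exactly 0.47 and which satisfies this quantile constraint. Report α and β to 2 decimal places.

α ≈ 21.86, β ≈ 24.65

With mean 0.47 fixed, write α = 0.47s, β = 0.53s where s = α+β.
Need P(θ < 0.59) = 0.95 under Beta(0.47s, 0.53s). Normal approximation: (q−m)/√(m(1−m)/s) ≈ z_{0.95} = 1.64, so s ≈ 0.47·0.53·(1.64)²/(0.59−0.47)² = 46.8.
At s = 46.8: P(θ<0.59) ≈ 0.951. Adjusting to match 0.95 gives s ≈ 46.51.
So α = 0.47·46.51 ≈ 21.86, β = 0.53·46.51 ≈ 24.65.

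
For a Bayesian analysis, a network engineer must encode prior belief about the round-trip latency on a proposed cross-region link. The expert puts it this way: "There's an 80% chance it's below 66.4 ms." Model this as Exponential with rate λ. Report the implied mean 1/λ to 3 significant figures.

P(T < 66.4) = 1 − e^(−λ·66.4) = 0.8, so λ = −ln(1−0.8)/66.4 = −ln(0.2)/66.4 = 0.0242.
Mean = 1/λ = 41.3 ms.

mean ≈ 41.3 ms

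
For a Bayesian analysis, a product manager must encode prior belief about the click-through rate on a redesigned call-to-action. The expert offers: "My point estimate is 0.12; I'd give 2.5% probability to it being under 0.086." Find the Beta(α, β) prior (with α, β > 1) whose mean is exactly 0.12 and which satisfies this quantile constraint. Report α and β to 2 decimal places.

With mean 0.12 fixed, write α = 0.12s, β = 0.88s where s = α+β.
Need P(θ < 0.086) = 0.025 under Beta(0.12s, 0.88s). Normal approximation: (q−m)/√(m(1−m)/s) ≈ z_{0.025} = -1.96, so s ≈ 0.12·0.88·(-1.96)²/(0.086−0.12)² = 350.9.
At s = 350.9: P(θ<0.086) ≈ 0.017. Adjusting to match 0.025 gives s ≈ 304.42.
So α = 0.12·304.42 ≈ 36.53, β = 0.88·304.42 ≈ 267.89.

α ≈ 36.53, β ≈ 267.89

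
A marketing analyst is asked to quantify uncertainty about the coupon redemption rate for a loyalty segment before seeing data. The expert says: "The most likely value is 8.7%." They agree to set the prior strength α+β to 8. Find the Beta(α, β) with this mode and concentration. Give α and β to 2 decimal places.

α = 1.52, β = 6.48

For α,β > 1 the Beta mode is (α−1)/(α+β−2). With α+β = 8, the mode is (α−1)/6.
Set (α−1)/6 = 0.087 → α = 1 + 0.087·6 = 1.52.
β = 8 − α = 6.48.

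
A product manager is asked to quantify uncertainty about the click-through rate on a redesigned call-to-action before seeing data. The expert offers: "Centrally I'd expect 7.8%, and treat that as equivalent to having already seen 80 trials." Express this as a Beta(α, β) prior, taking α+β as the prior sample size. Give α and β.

α = 6.24, β = 73.76

Under the effective-sample-size interpretation, Beta(α, β) has prior mean α/(α+β) and prior sample size α+β.
So α+β = 80 and α/(α+β) = 0.078, giving α = 0.078·80 = 6.24 and β = 80 − 6.24 = 73.76.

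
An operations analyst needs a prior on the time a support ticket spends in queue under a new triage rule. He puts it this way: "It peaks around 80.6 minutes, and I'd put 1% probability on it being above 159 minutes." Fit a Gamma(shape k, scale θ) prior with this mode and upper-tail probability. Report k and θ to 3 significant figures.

k ≈ 11.7, θ ≈ 7.56

Gamma(k,θ) with k>1 has mode (k−1)θ, so θ = 80.6/(k−1).
Need P(X < 159) = 0.99 with θ tied to k this way. Start at k = 2, θ = 80.6: P(X<159) ≈ 0.587.
Too low — raise k to concentrate. Iterating converges to k ≈ 11.7.
Then θ = 80.6/(11.7−1) ≈ 7.56.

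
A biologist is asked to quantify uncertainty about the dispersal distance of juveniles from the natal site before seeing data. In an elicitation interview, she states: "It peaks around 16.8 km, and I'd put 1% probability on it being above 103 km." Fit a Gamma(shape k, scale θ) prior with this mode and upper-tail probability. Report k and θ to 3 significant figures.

Gamma(k,θ) with k>1 has mode (k−1)θ, so θ = 16.8/(k−1).
Need P(X < 103) = 0.99 with θ tied to k this way. Start at k = 2, θ = 16.8: P(X<103) ≈ 0.984.
Too low — raise k to concentrate. Iterating converges to k ≈ 2.12.
Then θ = 16.8/(2.12−1) ≈ 15.

k ≈ 2.12, θ ≈ 15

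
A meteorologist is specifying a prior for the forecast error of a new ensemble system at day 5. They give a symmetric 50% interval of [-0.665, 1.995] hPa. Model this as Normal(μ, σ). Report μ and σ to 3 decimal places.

μ = 0.665, σ = 1.972

A symmetric 50% interval runs μ ± z·σ with z = 0.6745.
Half-width = 1.33, so σ = 1.33/0.6745 = 1.972.
μ is the interval midpoint, 0.665.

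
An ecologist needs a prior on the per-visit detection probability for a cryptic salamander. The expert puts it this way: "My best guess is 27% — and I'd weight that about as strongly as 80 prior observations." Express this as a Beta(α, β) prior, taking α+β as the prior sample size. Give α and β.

Under the effective-sample-size interpretation, Beta(α, β) has prior mean α/(α+β) and prior sample size α+β.
So α+β = 80 and α/(α+β) = 0.27, giving α = 0.27·80 = 21.6 and β = 80 − 21.6 = 58.4.

α = 21.6, β = 58.4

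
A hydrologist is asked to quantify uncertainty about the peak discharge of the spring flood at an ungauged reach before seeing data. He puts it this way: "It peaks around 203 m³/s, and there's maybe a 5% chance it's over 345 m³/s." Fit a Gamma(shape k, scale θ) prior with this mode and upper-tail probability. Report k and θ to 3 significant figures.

Gamma(k,θ) with k>1 has mode (k−1)θ, so θ = 203/(k−1).
Need P(X < 345) = 0.95 with θ tied to k this way. Start at k = 2, θ = 203: P(X<345) ≈ 0.507.
Too low — raise k to concentrate. Iterating converges to k ≈ 10.9.
Then θ = 203/(10.9−1) ≈ 20.4.

k ≈ 10.9, θ ≈ 20.4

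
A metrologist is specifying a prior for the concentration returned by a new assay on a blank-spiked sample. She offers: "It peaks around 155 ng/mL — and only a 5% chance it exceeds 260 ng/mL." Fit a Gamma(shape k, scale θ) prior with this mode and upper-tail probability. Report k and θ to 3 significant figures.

k ≈ 11.4, θ ≈ 14.8

Gamma(k,θ) with k>1 has mode (k−1)θ, so θ = 155/(k−1).
Need P(X < 260) = 0.95 with θ tied to k this way. Start at k = 2, θ = 155: P(X<260) ≈ 0.500.
Too low — raise k to concentrate. Iterating converges to k ≈ 11.4.
Then θ = 155/(11.4−1) ≈ 14.8.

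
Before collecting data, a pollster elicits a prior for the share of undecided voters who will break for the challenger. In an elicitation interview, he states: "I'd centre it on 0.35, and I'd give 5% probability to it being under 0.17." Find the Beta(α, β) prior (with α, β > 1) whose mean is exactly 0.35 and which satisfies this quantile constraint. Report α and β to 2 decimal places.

With mean 0.35 fixed, write α = 0.35s, β = 0.65s where s = α+β.
Need P(θ < 0.17) = 0.05 under Beta(0.35s, 0.65s). Normal approximation: (q−m)/√(m(1−m)/s) ≈ z_{0.05} = -1.64, so s ≈ 0.35·0.65·(-1.64)²/(0.17−0.35)² = 19.0.
At s = 19.0: P(θ<0.17) ≈ 0.035. Adjusting to match 0.05 gives s ≈ 15.85.
So α = 0.35·15.85 ≈ 5.55, β = 0.65·15.85 ≈ 10.30.

α ≈ 5.55, β ≈ 10.30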